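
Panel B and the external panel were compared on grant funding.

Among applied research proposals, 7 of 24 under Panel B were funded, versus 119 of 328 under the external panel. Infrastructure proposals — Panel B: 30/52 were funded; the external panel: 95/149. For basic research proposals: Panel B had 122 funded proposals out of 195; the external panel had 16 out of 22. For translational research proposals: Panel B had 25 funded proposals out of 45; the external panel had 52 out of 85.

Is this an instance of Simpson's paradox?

Applied research: Panel B 7/24 = 29.2%, the external panel 119/328 = 36.3% → the external panel
Infrastructure: Panel B 30/52 = 57.7%, the external panel 95/149 = 63.8% → the external panel
Basic research: Panel B 122/195 = 62.6%, the external panel 16/22 = 72.7% → the external panel
Translational research: Panel B 25/45 = 55.6%, the external panel 52/85 = 61.2% → the external panel
Overall: Panel B 184/316 = 58.2%, the external panel 282/584 = 48.3% → Panel B
The external panel wins each proposal group but Panel B wins overall — the comparison reverses. The external panel's proposals skew toward applied research, which has a lower base rate.

Yes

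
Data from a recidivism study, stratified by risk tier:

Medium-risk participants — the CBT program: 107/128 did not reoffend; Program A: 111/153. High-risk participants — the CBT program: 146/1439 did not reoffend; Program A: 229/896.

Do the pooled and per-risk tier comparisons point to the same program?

No

Medium-risk: the CBT program 107/128 = 83.6%, Program A 111/153 = 72.5% → the CBT program
High-risk: the CBT program 146/1439 = 10.1%, Program A 229/896 = 25.6% → Program A
Overall: the CBT program 253/1567 = 16.1%, Program A 340/1049 = 32.4% → Program A
Neither sweeps: the CBT program wins 1 of 2 groups, Program A wins 1. Program A wins overall but not every group — no Simpson reversal.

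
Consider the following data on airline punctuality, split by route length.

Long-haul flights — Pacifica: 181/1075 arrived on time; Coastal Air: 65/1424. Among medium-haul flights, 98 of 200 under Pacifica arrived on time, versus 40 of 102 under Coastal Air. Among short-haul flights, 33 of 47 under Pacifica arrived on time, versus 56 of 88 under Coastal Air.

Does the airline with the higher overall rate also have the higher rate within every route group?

Yes

Long-haul: Pacifica 181/1075 = 16.8%, Coastal Air 65/1424 = 4.6% → Pacifica
Medium-haul: Pacifica 98/200 = 49.0%, Coastal Air 40/102 = 39.2% → Pacifica
Short-haul: Pacifica 33/47 = 70.2%, Coastal Air 56/88 = 63.6% → Pacifica
Overall: Pacifica 312/1322 = 23.6%, Coastal Air 161/1614 = 10.0% → Pacifica
Pacifica wins overall and in every route group — no reversal.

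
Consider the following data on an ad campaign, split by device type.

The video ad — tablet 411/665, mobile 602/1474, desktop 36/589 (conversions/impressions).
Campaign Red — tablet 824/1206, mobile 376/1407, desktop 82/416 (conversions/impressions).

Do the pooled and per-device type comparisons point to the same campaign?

No

Tablet: the video ad 411/665 = 61.8%, Campaign Red 824/1206 = 68.3% → Campaign Red
Mobile: the video ad 602/1474 = 40.8%, Campaign Red 376/1407 = 26.7% → the video ad
Desktop: the video ad 36/589 = 6.1%, Campaign Red 82/416 = 19.7% → Campaign Red
Overall: the video ad 1049/2728 = 38.5%, Campaign Red 1282/3029 = 42.3% → Campaign Red
Neither sweeps: the video ad wins 1 of 3 groups, Campaign Red wins 2. Campaign Red wins overall but not every group — no Simpson reversal.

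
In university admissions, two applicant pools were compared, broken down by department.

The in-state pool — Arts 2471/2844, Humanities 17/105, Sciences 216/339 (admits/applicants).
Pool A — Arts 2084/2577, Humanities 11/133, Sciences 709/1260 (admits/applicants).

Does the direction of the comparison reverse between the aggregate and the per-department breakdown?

Arts: the in-state pool 2471/2844 = 86.9%, Pool A 2084/2577 = 80.9% → the in-state pool
Humanities: the in-state pool 17/105 = 16.2%, Pool A 11/133 = 8.3% → the in-state pool
Sciences: the in-state pool 216/339 = 63.7%, Pool A 709/1260 = 56.3% → the in-state pool
Overall: the in-state pool 2704/3288 = 82.2%, Pool A 2804/3970 = 70.6% → the in-state pool
The in-state pool wins overall and in every department group — no reversal.

No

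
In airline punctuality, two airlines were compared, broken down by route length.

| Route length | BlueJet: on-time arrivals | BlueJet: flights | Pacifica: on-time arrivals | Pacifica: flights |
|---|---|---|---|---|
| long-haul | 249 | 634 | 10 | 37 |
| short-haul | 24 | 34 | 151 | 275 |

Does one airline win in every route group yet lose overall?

Long-haul: BlueJet 249/634 = 39.3%, Pacifica 10/37 = 27.0% → BlueJet
Short-haul: BlueJet 24/34 = 70.6%, Pacifica 151/275 = 54.9% → BlueJet
Overall: BlueJet 273/668 = 40.9%, Pacifica 161/312 = 51.6% → Pacifica
BlueJet wins each route group but Pacifica wins overall — the comparison reverses. BlueJet's flights skew toward long-haul, which has a lower base rate.

Yes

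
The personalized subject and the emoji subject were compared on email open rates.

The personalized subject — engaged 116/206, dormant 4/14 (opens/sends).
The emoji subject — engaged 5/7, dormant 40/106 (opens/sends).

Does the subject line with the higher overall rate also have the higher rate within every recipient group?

No

Engaged: the personalized subject 116/206 = 56.3%, the emoji subject 5/7 = 71.4% → the emoji subject
Dormant: the personalized subject 4/14 = 28.6%, the emoji subject 40/106 = 37.7% → the emoji subject
Overall: the personalized subject 120/220 = 54.5%, the emoji subject 45/113 = 39.8% → the personalized subject
The emoji subject wins each recipient group but the personalized subject wins overall — the comparison reverses. The emoji subject's sends skew toward dormant, which has a lower base rate.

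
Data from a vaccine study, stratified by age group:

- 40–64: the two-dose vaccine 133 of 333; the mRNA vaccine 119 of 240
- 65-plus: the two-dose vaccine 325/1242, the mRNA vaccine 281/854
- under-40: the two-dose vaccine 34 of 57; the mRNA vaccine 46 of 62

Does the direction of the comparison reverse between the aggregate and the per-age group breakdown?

40–64: the two-dose vaccine 133/333 = 39.9%, the mRNA vaccine 119/240 = 49.6% → the mRNA vaccine
65-plus: the two-dose vaccine 325/1242 = 26.2%, the mRNA vaccine 281/854 = 32.9% → the mRNA vaccine
Under-40: the two-dose vaccine 34/57 = 59.6%, the mRNA vaccine 46/62 = 74.2% → the mRNA vaccine
Overall: the two-dose vaccine 492/1632 = 30.1%, the mRNA vaccine 446/1156 = 38.6% → the mRNA vaccine
The mRNA vaccine wins overall and in every age group — no reversal.

No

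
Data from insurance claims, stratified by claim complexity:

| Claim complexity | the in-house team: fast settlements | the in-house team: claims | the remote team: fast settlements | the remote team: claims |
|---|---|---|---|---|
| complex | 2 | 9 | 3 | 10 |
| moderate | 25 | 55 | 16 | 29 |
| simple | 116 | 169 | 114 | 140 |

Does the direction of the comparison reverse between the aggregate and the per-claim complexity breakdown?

No

Complex: the in-house team 2/9 = 22.2%, the remote team 3/10 = 30.0% → the remote team
Moderate: the in-house team 25/55 = 45.5%, the remote team 16/29 = 55.2% → the remote team
Simple: the in-house team 116/169 = 68.6%, the remote team 114/140 = 81.4% → the remote team
Overall: the in-house team 143/233 = 61.4%, the remote team 133/179 = 74.3% → the remote team
The remote team wins overall and in every claim group — no reversal.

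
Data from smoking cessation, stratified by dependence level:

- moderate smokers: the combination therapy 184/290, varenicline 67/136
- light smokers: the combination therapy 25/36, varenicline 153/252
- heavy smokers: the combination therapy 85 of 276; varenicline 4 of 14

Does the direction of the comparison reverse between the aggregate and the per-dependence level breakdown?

Moderate smokers: the combination therapy 184/290 = 63.4%, varenicline 67/136 = 49.3% → the combination therapy
Light smokers: the combination therapy 25/36 = 69.4%, varenicline 153/252 = 60.7% → the combination therapy
Heavy smokers: the combination therapy 85/276 = 30.8%, varenicline 4/14 = 28.6% → the combination therapy
Overall: the combination therapy 294/602 = 48.8%, varenicline 224/402 = 55.7% → varenicline
The combination therapy wins each dependence group but varenicline wins overall — the comparison reverses. The combination therapy's participants skew toward heavy smokers, which has a lower base rate.

Yes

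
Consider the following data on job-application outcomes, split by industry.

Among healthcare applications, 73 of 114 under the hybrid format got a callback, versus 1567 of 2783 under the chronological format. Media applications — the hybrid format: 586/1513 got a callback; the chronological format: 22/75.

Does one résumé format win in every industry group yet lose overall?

Yes

Healthcare: the hybrid format 73/114 = 64.0%, the chronological format 1567/2783 = 56.3% → the hybrid format
Media: the hybrid format 586/1513 = 38.7%, the chronological format 22/75 = 29.3% → the hybrid format
Overall: the hybrid format 659/1627 = 40.5%, the chronological format 1589/2858 = 55.6% → the chronological format
The hybrid format wins each industry group but the chronological format wins overall — the comparison reverses. The hybrid format's applications skew toward media, which has a lower base rate.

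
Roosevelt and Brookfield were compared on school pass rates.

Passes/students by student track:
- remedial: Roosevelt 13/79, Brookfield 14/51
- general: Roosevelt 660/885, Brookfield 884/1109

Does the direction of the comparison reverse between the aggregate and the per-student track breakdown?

No

Remedial: Roosevelt 13/79 = 16.5%, Brookfield 14/51 = 27.5% → Brookfield
General: Roosevelt 660/885 = 74.6%, Brookfield 884/1109 = 79.7% → Brookfield
Overall: Roosevelt 673/964 = 69.8%, Brookfield 898/1160 = 77.4% → Brookfield
Brookfield wins overall and in every student group — no reversal.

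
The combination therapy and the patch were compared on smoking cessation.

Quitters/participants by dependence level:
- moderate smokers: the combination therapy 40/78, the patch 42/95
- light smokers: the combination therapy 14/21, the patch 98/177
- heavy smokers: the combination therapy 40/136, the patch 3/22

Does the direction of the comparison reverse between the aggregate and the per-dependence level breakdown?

Yes

Moderate smokers: the combination therapy 40/78 = 51.3%, the patch 42/95 = 44.2% → the combination therapy
Light smokers: the combination therapy 14/21 = 66.7%, the patch 98/177 = 55.4% → the combination therapy
Heavy smokers: the combination therapy 40/136 = 29.4%, the patch 3/22 = 13.6% → the combination therapy
Overall: the combination therapy 94/235 = 40.0%, the patch 143/294 = 48.6% → the patch
The combination therapy wins each dependence group but the patch wins overall — the comparison reverses. The combination therapy's participants skew toward heavy smokers, which has a lower base rate.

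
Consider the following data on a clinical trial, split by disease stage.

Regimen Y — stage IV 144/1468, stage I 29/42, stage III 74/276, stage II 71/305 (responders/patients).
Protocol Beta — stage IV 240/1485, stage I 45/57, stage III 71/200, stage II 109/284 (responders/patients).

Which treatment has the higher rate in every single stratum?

Stage IV: Regimen Y 144/1468 = 9.8%, Protocol Beta 240/1485 = 16.2% → Protocol Beta
Stage I: Regimen Y 29/42 = 69.0%, Protocol Beta 45/57 = 78.9% → Protocol Beta
Stage III: Regimen Y 74/276 = 26.8%, Protocol Beta 71/200 = 35.5% → Protocol Beta
Stage II: Regimen Y 71/305 = 23.3%, Protocol Beta 109/284 = 38.4% → Protocol Beta
Protocol Beta has the higher rate in all 4 groups.

Protocol Beta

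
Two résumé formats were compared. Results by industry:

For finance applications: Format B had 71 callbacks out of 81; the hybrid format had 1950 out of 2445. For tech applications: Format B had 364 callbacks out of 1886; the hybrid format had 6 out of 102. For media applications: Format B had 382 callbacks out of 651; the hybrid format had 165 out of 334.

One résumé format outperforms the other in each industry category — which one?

Finance: Format B 71/81 = 87.7%, the hybrid format 1950/2445 = 79.8% → Format B
Tech: Format B 364/1886 = 19.3%, the hybrid format 6/102 = 5.9% → Format B
Media: Format B 382/651 = 58.7%, the hybrid format 165/334 = 49.4% → Format B
Format B has the higher rate in all 3 groups.

Format B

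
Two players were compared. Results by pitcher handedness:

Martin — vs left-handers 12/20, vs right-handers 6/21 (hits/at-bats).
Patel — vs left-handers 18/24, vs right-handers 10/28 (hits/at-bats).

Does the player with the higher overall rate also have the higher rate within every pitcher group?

Yes

Vs left-handers: Martin 12/20 = 60.0%, Patel 18/24 = 75.0% → Patel
Vs right-handers: Martin 6/21 = 28.6%, Patel 10/28 = 35.7% → Patel
Overall: Martin 18/41 = 43.9%, Patel 28/52 = 53.8% → Patel
Patel wins overall and in every pitcher group — no reversal.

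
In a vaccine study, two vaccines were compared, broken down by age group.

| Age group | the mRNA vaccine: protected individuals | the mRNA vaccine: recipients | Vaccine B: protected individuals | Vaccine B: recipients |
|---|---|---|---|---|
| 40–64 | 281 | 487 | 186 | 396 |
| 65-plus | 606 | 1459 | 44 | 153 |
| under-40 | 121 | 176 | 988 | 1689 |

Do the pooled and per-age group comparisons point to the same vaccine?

40–64: the mRNA vaccine 281/487 = 57.7%, Vaccine B 186/396 = 47.0% → the mRNA vaccine
65-plus: the mRNA vaccine 606/1459 = 41.5%, Vaccine B 44/153 = 28.8% → the mRNA vaccine
Under-40: the mRNA vaccine 121/176 = 68.8%, Vaccine B 988/1689 = 58.5% → the mRNA vaccine
Overall: the mRNA vaccine 1008/2122 = 47.5%, Vaccine B 1218/2238 = 54.4% → Vaccine B
The mRNA vaccine wins each age group but Vaccine B wins overall — the comparison reverses. The mRNA vaccine's recipients skew toward 65-plus, which has a lower base rate.

No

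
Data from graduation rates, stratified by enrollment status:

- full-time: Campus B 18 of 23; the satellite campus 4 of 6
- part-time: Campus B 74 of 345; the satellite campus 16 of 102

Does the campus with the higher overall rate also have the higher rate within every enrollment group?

Yes

Full-time: Campus B 18/23 = 78.3%, the satellite campus 4/6 = 66.7% → Campus B
Part-time: Campus B 74/345 = 21.4%, the satellite campus 16/102 = 15.7% → Campus B
Overall: Campus B 92/368 = 25.0%, the satellite campus 20/108 = 18.5% → Campus B
Campus B wins overall and in every enrollment group — no reversal.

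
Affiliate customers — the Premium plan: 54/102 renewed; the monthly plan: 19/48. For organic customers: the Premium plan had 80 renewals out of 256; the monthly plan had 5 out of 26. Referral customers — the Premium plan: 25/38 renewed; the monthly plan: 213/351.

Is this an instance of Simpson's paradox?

Affiliate: the Premium plan 54/102 = 52.9%, the monthly plan 19/48 = 39.6% → the Premium plan
Organic: the Premium plan 80/256 = 31.2%, the monthly plan 5/26 = 19.2% → the Premium plan
Referral: the Premium plan 25/38 = 65.8%, the monthly plan 213/351 = 60.7% → the Premium plan
Overall: the Premium plan 159/396 = 40.2%, the monthly plan 237/425 = 55.8% → the monthly plan
The Premium plan wins each signup group but the monthly plan wins overall — the comparison reverses. The Premium plan's customers skew toward organic, which has a lower base rate.

Yes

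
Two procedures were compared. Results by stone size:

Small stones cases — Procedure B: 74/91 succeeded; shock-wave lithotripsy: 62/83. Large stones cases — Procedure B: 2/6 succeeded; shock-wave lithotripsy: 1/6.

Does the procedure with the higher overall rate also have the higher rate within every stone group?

Yes

Small stones: Procedure B 74/91 = 81.3%, shock-wave lithotripsy 62/83 = 74.7% → Procedure B
Large stones: Procedure B 2/6 = 33.3%, shock-wave lithotripsy 1/6 = 16.7% → Procedure B
Overall: Procedure B 76/97 = 78.4%, shock-wave lithotripsy 63/89 = 70.8% → Procedure B
Procedure B wins overall and in every stone group — no reversal.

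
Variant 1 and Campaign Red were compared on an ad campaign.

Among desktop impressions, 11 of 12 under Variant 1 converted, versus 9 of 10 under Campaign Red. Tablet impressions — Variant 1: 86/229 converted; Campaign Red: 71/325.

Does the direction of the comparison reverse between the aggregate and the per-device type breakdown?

No

Desktop: Variant 1 11/12 = 91.7%, Campaign Red 9/10 = 90.0% → Variant 1
Tablet: Variant 1 86/229 = 37.6%, Campaign Red 71/325 = 21.8% → Variant 1
Overall: Variant 1 97/241 = 40.2%, Campaign Red 80/335 = 23.9% → Variant 1
Variant 1 wins overall and in every device group — no reversal.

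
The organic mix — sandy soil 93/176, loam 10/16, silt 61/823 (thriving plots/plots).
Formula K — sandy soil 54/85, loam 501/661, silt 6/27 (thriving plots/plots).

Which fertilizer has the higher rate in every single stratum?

Sandy soil: the organic mix 93/176 = 52.8%, Formula K 54/85 = 63.5% → Formula K
Loam: the organic mix 10/16 = 62.5%, Formula K 501/661 = 75.8% → Formula K
Silt: the organic mix 61/823 = 7.4%, Formula K 6/27 = 22.2% → Formula K
Formula K has the higher rate in all 3 groups.

Formula K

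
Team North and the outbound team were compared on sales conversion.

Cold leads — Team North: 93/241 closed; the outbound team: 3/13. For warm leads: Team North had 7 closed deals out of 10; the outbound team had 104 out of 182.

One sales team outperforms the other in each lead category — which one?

Team North

Cold: Team North 93/241 = 38.6%, the outbound team 3/13 = 23.1% → Team North
Warm: Team North 7/10 = 70.0%, the outbound team 104/182 = 57.1% → Team North
Team North has the higher rate in both groups.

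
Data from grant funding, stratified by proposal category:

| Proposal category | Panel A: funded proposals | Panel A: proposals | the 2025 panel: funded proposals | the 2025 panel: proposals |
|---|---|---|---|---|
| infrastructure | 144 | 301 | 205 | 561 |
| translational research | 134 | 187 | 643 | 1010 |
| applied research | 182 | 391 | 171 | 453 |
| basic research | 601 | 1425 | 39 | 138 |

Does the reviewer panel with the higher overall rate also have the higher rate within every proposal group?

Infrastructure: Panel A 144/301 = 47.8%, the 2025 panel 205/561 = 36.5% → Panel A
Translational research: Panel A 134/187 = 71.7%, the 2025 panel 643/1010 = 63.7% → Panel A
Applied research: Panel A 182/391 = 46.5%, the 2025 panel 171/453 = 37.7% → Panel A
Basic research: Panel A 601/1425 = 42.2%, the 2025 panel 39/138 = 28.3% → Panel A
Overall: Panel A 1061/2304 = 46.1%, the 2025 panel 1058/2162 = 48.9% → the 2025 panel
Panel A wins each proposal group but the 2025 panel wins overall — the comparison reverses. Panel A's proposals skew toward basic research, which has a lower base rate.

No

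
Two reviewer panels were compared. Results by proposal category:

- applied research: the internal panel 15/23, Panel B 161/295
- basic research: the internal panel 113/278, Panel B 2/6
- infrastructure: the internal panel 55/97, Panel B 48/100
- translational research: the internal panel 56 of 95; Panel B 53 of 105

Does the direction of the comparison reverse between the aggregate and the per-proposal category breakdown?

Yes

Applied research: the internal panel 15/23 = 65.2%, Panel B 161/295 = 54.6% → the internal panel
Basic research: the internal panel 113/278 = 40.6%, Panel B 2/6 = 33.3% → the internal panel
Infrastructure: the internal panel 55/97 = 56.7%, Panel B 48/100 = 48.0% → the internal panel
Translational research: the internal panel 56/95 = 58.9%, Panel B 53/105 = 50.5% → the internal panel
Overall: the internal panel 239/493 = 48.5%, Panel B 264/506 = 52.2% → Panel B
The internal panel wins each proposal group but Panel B wins overall — the comparison reverses. The internal panel's proposals skew toward basic research, which has a lower base rate.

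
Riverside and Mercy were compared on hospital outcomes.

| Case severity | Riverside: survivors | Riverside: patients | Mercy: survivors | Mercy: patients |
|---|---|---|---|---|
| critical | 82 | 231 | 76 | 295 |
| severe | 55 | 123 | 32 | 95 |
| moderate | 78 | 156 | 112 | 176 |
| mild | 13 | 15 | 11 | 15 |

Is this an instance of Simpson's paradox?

Critical: Riverside 82/231 = 35.5%, Mercy 76/295 = 25.8% → Riverside
Severe: Riverside 55/123 = 44.7%, Mercy 32/95 = 33.7% → Riverside
Moderate: Riverside 78/156 = 50.0%, Mercy 112/176 = 63.6% → Mercy
Mild: Riverside 13/15 = 86.7%, Mercy 11/15 = 73.3% → Riverside
Overall: Riverside 228/525 = 43.4%, Mercy 231/581 = 39.8% → Riverside
Neither sweeps: Riverside wins 3 of 4 groups, Mercy wins 1. Riverside wins overall but not every group — no Simpson reversal.

No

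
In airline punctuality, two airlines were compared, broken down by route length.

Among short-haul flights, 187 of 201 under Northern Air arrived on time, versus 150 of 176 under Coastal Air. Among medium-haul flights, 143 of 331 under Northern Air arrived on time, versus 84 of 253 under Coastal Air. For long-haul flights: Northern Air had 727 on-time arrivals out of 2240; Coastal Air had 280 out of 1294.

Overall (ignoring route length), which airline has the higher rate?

Northern Air

Short-haul: Northern Air 187/201 = 93.0%, Coastal Air 150/176 = 85.2% → Northern Air
Medium-haul: Northern Air 143/331 = 43.2%, Coastal Air 84/253 = 33.2% → Northern Air
Long-haul: Northern Air 727/2240 = 32.5%, Coastal Air 280/1294 = 21.6% → Northern Air
Overall: Northern Air 1057/2772 = 38.1%, Coastal Air 514/1723 = 29.8% → Northern Air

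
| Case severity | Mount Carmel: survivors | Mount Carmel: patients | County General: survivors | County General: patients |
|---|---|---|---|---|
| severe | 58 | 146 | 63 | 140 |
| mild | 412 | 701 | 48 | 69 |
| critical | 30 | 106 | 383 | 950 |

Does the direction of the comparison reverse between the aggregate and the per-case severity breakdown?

Yes

Severe: Mount Carmel 58/146 = 39.7%, County General 63/140 = 45.0% → County General
Mild: Mount Carmel 412/701 = 58.8%, County General 48/69 = 69.6% → County General
Critical: Mount Carmel 30/106 = 28.3%, County General 383/950 = 40.3% → County General
Overall: Mount Carmel 500/953 = 52.5%, County General 494/1159 = 42.6% → Mount Carmel
County General wins each case group but Mount Carmel wins overall — the comparison reverses. County General's patients skew toward critical, which has a lower base rate.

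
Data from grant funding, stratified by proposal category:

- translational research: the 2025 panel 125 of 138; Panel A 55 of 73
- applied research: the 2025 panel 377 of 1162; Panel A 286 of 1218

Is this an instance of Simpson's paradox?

Translational research: the 2025 panel 125/138 = 90.6%, Panel A 55/73 = 75.3% → the 2025 panel
Applied research: the 2025 panel 377/1162 = 32.4%, Panel A 286/1218 = 23.5% → the 2025 panel
Overall: the 2025 panel 502/1300 = 38.6%, Panel A 341/1291 = 26.4% → the 2025 panel
The 2025 panel wins overall and in every proposal group — no reversal.

No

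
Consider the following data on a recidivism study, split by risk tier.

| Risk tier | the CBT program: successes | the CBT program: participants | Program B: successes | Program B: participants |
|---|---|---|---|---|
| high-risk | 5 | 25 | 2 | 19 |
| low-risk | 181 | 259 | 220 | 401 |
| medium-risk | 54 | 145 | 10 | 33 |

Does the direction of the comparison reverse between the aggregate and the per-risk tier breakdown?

No

High-risk: the CBT program 5/25 = 20.0%, Program B 2/19 = 10.5% → the CBT program
Low-risk: the CBT program 181/259 = 69.9%, Program B 220/401 = 54.9% → the CBT program
Medium-risk: the CBT program 54/145 = 37.2%, Program B 10/33 = 30.3% → the CBT program
Overall: the CBT program 240/429 = 55.9%, Program B 232/453 = 51.2% → the CBT program
The CBT program wins overall and in every risk group — no reversal.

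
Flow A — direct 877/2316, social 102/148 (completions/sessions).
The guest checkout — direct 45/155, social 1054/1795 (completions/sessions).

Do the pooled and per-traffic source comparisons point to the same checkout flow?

No

Direct: Flow A 877/2316 = 37.9%, the guest checkout 45/155 = 29.0% → Flow A
Social: Flow A 102/148 = 68.9%, the guest checkout 1054/1795 = 58.7% → Flow A
Overall: Flow A 979/2464 = 39.7%, the guest checkout 1099/1950 = 56.4% → the guest checkout
Flow A wins each traffic group but the guest checkout wins overall — the comparison reverses. Flow A's sessions skew toward direct, which has a lower base rate.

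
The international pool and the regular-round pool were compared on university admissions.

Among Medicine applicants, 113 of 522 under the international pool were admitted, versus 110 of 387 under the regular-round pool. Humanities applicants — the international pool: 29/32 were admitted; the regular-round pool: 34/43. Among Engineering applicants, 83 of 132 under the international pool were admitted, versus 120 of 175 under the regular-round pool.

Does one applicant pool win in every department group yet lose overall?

Medicine: the international pool 113/522 = 21.6%, the regular-round pool 110/387 = 28.4% → the regular-round pool
Humanities: the international pool 29/32 = 90.6%, the regular-round pool 34/43 = 79.1% → the international pool
Engineering: the international pool 83/132 = 62.9%, the regular-round pool 120/175 = 68.6% → the regular-round pool
Overall: the international pool 225/686 = 32.8%, the regular-round pool 264/605 = 43.6% → the regular-round pool
Neither sweeps: the international pool wins 1 of 3 groups, the regular-round pool wins 2. The regular-round pool wins overall but not every group — no Simpson reversal.

No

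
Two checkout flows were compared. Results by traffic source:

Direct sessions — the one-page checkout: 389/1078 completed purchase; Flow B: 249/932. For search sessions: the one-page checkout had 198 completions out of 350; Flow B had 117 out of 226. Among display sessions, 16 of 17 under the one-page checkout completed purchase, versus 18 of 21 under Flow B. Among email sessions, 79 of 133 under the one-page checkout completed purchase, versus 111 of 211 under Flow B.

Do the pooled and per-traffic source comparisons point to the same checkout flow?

Yes

Direct: the one-page checkout 389/1078 = 36.1%, Flow B 249/932 = 26.7% → the one-page checkout
Search: the one-page checkout 198/350 = 56.6%, Flow B 117/226 = 51.8% → the one-page checkout
Display: the one-page checkout 16/17 = 94.1%, Flow B 18/21 = 85.7% → the one-page checkout
Email: the one-page checkout 79/133 = 59.4%, Flow B 111/211 = 52.6% → the one-page checkout
Overall: the one-page checkout 682/1578 = 43.2%, Flow B 495/1390 = 35.6% → the one-page checkout
The one-page checkout wins overall and in every traffic group — no reversal.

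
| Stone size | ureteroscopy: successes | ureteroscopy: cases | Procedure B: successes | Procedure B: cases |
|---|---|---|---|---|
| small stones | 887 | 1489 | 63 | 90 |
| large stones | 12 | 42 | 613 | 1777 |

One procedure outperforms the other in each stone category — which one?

Small stones: ureteroscopy 887/1489 = 59.6%, Procedure B 63/90 = 70.0% → Procedure B
Large stones: ureteroscopy 12/42 = 28.6%, Procedure B 613/1777 = 34.5% → Procedure B
Procedure B has the higher rate in both groups.

Procedure B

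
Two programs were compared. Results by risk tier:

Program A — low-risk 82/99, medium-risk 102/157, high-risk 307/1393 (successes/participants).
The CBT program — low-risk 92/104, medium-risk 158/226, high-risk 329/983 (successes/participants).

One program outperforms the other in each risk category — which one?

Low-risk: Program A 82/99 = 82.8%, the CBT program 92/104 = 88.5% → the CBT program
Medium-risk: Program A 102/157 = 65.0%, the CBT program 158/226 = 69.9% → the CBT program
High-risk: Program A 307/1393 = 22.0%, the CBT program 329/983 = 33.5% → the CBT program
The CBT program has the higher rate in all 3 groups.

the CBT program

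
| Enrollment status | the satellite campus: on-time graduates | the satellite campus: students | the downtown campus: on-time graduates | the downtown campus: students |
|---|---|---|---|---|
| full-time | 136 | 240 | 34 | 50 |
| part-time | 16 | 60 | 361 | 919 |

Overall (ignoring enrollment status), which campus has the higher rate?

Full-time: the satellite campus 136/240 = 56.7%, the downtown campus 34/50 = 68.0% → the downtown campus
Part-time: the satellite campus 16/60 = 26.7%, the downtown campus 361/919 = 39.3% → the downtown campus
Overall: the satellite campus 152/300 = 50.7%, the downtown campus 395/969 = 40.8% → the satellite campus
(The downtown campus wins every enrollment group but the satellite campus wins overall — the downtown campus's students skew toward the low-rate part-time group.)

the satellite campus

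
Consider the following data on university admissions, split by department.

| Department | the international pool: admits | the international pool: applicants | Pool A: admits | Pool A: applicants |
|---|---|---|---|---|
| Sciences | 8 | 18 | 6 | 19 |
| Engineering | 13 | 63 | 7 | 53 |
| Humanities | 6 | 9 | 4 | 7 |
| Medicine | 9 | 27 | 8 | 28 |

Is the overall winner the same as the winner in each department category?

Sciences: the international pool 8/18 = 44.4%, Pool A 6/19 = 31.6% → the international pool
Engineering: the international pool 13/63 = 20.6%, Pool A 7/53 = 13.2% → the international pool
Humanities: the international pool 6/9 = 66.7%, Pool A 4/7 = 57.1% → the international pool
Medicine: the international pool 9/27 = 33.3%, Pool A 8/28 = 28.6% → the international pool
Overall: the international pool 36/117 = 30.8%, Pool A 25/107 = 23.4% → the international pool
The international pool wins overall and in every department group — no reversal.

Yes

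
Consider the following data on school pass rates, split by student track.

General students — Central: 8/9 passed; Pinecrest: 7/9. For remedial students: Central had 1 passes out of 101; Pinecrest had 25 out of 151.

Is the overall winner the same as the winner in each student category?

No

General: Central 8/9 = 88.9%, Pinecrest 7/9 = 77.8% → Central
Remedial: Central 1/101 = 1.0%, Pinecrest 25/151 = 16.6% → Pinecrest
Overall: Central 9/110 = 8.2%, Pinecrest 32/160 = 20.0% → Pinecrest
Neither sweeps: Central wins 1 of 2 groups, Pinecrest wins 1. Pinecrest wins overall but not every group — no Simpson reversal.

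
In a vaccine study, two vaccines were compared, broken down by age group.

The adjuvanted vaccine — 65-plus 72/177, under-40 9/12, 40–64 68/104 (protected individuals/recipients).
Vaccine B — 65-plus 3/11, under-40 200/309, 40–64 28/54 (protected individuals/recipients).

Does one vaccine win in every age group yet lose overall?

Yes

65-plus: the adjuvanted vaccine 72/177 = 40.7%, Vaccine B 3/11 = 27.3% → the adjuvanted vaccine
Under-40: the adjuvanted vaccine 9/12 = 75.0%, Vaccine B 200/309 = 64.7% → the adjuvanted vaccine
40–64: the adjuvanted vaccine 68/104 = 65.4%, Vaccine B 28/54 = 51.9% → the adjuvanted vaccine
Overall: the adjuvanted vaccine 149/293 = 50.9%, Vaccine B 231/374 = 61.8% → Vaccine B
The adjuvanted vaccine wins each age group but Vaccine B wins overall — the comparison reverses. The adjuvanted vaccine's recipients skew toward 65-plus, which has a lower base rate.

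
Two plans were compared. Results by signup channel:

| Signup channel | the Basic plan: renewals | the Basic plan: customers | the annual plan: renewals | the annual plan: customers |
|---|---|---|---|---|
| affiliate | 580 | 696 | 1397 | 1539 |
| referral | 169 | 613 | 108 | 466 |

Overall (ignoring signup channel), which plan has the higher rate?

the annual plan

Affiliate: the Basic plan 580/696 = 83.3%, the annual plan 1397/1539 = 90.8% → the annual plan
Referral: the Basic plan 169/613 = 27.6%, the annual plan 108/466 = 23.2% → the Basic plan
Overall: the Basic plan 749/1309 = 57.2%, the annual plan 1505/2005 = 75.1% → the annual plan
(Neither sweeps every signup group, but the annual plan has the higher pooled rate.)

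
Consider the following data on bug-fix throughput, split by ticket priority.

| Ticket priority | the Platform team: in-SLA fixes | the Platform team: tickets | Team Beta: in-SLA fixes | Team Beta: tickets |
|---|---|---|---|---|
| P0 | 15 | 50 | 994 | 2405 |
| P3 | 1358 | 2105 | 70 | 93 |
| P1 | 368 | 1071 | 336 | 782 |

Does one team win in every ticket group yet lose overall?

P0: the Platform team 15/50 = 30.0%, Team Beta 994/2405 = 41.3% → Team Beta
P3: the Platform team 1358/2105 = 64.5%, Team Beta 70/93 = 75.3% → Team Beta
P1: the Platform team 368/1071 = 34.4%, Team Beta 336/782 = 43.0% → Team Beta
Overall: the Platform team 1741/3226 = 54.0%, Team Beta 1400/3280 = 42.7% → the Platform team
Team Beta wins each ticket group but the Platform team wins overall — the comparison reverses. Team Beta's tickets skew toward P0, which has a lower base rate.

Yes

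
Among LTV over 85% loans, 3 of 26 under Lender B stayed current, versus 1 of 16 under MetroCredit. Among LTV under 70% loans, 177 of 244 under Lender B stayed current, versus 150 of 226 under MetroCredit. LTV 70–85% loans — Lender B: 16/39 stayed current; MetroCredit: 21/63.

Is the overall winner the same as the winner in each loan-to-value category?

Yes

LTV over 85%: Lender B 3/26 = 11.5%, MetroCredit 1/16 = 6.2% → Lender B
LTV under 70%: Lender B 177/244 = 72.5%, MetroCredit 150/226 = 66.4% → Lender B
LTV 70–85%: Lender B 16/39 = 41.0%, MetroCredit 21/63 = 33.3% → Lender B
Overall: Lender B 196/309 = 63.4%, MetroCredit 172/305 = 56.4% → Lender B
Lender B wins overall and in every loan-to-value group — no reversal.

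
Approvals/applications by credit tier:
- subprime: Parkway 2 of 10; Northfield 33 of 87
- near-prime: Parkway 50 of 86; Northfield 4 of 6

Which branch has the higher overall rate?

Parkway

Subprime: Parkway 2/10 = 20.0%, Northfield 33/87 = 37.9% → Northfield
Near-prime: Parkway 50/86 = 58.1%, Northfield 4/6 = 66.7% → Northfield
Overall: Parkway 52/96 = 54.2%, Northfield 37/93 = 39.8% → Parkway
(Northfield wins every credit group but Parkway wins overall — Northfield's applications skew toward the low-rate subprime group.)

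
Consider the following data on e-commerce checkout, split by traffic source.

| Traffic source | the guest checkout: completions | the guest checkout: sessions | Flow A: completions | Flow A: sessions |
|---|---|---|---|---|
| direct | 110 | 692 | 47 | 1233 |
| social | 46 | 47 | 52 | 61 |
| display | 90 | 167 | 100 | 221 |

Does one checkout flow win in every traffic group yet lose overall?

No

Direct: the guest checkout 110/692 = 15.9%, Flow A 47/1233 = 3.8% → the guest checkout
Social: the guest checkout 46/47 = 97.9%, Flow A 52/61 = 85.2% → the guest checkout
Display: the guest checkout 90/167 = 53.9%, Flow A 100/221 = 45.2% → the guest checkout
Overall: the guest checkout 246/906 = 27.2%, Flow A 199/1515 = 13.1% → the guest checkout
The guest checkout wins overall and in every traffic group — no reversal.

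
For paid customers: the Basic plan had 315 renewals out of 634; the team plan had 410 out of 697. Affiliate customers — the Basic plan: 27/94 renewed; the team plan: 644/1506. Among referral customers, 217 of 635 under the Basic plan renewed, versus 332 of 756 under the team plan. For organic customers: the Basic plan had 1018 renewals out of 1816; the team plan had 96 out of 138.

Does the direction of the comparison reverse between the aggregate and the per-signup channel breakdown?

Yes

Paid: the Basic plan 315/634 = 49.7%, the team plan 410/697 = 58.8% → the team plan
Affiliate: the Basic plan 27/94 = 28.7%, the team plan 644/1506 = 42.8% → the team plan
Referral: the Basic plan 217/635 = 34.2%, the team plan 332/756 = 43.9% → the team plan
Organic: the Basic plan 1018/1816 = 56.1%, the team plan 96/138 = 69.6% → the team plan
Overall: the Basic plan 1577/3179 = 49.6%, the team plan 1482/3097 = 47.9% → the Basic plan
The team plan wins each signup group but the Basic plan wins overall — the comparison reverses. The team plan's customers skew toward affiliate, which has a lower base rate.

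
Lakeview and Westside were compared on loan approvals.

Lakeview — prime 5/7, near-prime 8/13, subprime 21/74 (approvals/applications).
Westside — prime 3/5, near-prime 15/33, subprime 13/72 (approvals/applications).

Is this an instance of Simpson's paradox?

No

Prime: Lakeview 5/7 = 71.4%, Westside 3/5 = 60.0% → Lakeview
Near-prime: Lakeview 8/13 = 61.5%, Westside 15/33 = 45.5% → Lakeview
Subprime: Lakeview 21/74 = 28.4%, Westside 13/72 = 18.1% → Lakeview
Overall: Lakeview 34/94 = 36.2%, Westside 31/110 = 28.2% → Lakeview
Lakeview wins overall and in every credit group — no reversal.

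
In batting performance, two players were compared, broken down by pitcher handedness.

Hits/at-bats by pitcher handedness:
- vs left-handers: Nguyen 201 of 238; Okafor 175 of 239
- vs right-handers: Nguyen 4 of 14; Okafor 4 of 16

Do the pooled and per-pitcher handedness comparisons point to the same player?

Vs left-handers: Nguyen 201/238 = 84.5%, Okafor 175/239 = 73.2% → Nguyen
Vs right-handers: Nguyen 4/14 = 28.6%, Okafor 4/16 = 25.0% → Nguyen
Overall: Nguyen 205/252 = 81.3%, Okafor 179/255 = 70.2% → Nguyen
Nguyen wins overall and in every pitcher group — no reversal.

Yes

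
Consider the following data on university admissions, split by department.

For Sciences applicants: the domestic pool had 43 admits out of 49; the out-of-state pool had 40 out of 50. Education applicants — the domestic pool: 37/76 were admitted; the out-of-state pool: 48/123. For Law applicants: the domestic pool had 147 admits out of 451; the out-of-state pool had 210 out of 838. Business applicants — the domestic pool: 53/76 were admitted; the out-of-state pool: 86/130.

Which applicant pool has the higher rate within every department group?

the domestic pool

Sciences: the domestic pool 43/49 = 87.8%, the out-of-state pool 40/50 = 80.0% → the domestic pool
Education: the domestic pool 37/76 = 48.7%, the out-of-state pool 48/123 = 39.0% → the domestic pool
Law: the domestic pool 147/451 = 32.6%, the out-of-state pool 210/838 = 25.1% → the domestic pool
Business: the domestic pool 53/76 = 69.7%, the out-of-state pool 86/130 = 66.2% → the domestic pool
The domestic pool has the higher rate in all 4 groups.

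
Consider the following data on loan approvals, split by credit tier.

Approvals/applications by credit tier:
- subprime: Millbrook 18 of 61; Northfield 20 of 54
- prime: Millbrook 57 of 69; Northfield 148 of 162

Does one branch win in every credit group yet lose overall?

No

Subprime: Millbrook 18/61 = 29.5%, Northfield 20/54 = 37.0% → Northfield
Prime: Millbrook 57/69 = 82.6%, Northfield 148/162 = 91.4% → Northfield
Overall: Millbrook 75/130 = 57.7%, Northfield 168/216 = 77.8% → Northfield
Northfield wins overall and in every credit group — no reversal.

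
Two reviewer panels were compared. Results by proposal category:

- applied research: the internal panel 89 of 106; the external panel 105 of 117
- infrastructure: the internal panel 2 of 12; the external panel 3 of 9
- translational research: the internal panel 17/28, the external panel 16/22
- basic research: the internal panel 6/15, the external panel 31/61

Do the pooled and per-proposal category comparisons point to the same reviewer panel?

Applied research: the internal panel 89/106 = 84.0%, the external panel 105/117 = 89.7% → the external panel
Infrastructure: the internal panel 2/12 = 16.7%, the external panel 3/9 = 33.3% → the external panel
Translational research: the internal panel 17/28 = 60.7%, the external panel 16/22 = 72.7% → the external panel
Basic research: the internal panel 6/15 = 40.0%, the external panel 31/61 = 50.8% → the external panel
Overall: the internal panel 114/161 = 70.8%, the external panel 155/209 = 74.2% → the external panel
The external panel wins overall and in every proposal group — no reversal.

Yes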